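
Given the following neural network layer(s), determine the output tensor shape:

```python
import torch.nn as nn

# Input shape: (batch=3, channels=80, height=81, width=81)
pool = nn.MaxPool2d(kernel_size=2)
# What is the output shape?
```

Input: (3, 80, 81, 81) -> Output: (3, 80, 40, 40)

Answer: (3, 80, 40, 40)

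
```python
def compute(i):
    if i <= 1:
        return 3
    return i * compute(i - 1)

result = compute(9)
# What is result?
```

compute(9) = 9 * 8 * 7 * 6 * 5 * 4 * 3 * 2 * 3 = 1088640

Answer: 1088640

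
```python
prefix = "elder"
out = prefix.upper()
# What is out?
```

Trace:
`prefix = "elder"` → prefix = 'elder'
`out = prefix.upper()` → out = 'ELDER'
So out = 'ELDER'

Answer: 'ELDER'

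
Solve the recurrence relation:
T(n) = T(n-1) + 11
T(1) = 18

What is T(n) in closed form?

Unrolling: T(n) = T(1) + 11·(n-1) = 18 + 11(n-1) = 11n + 7.

Answer: T(n) = 11n + 7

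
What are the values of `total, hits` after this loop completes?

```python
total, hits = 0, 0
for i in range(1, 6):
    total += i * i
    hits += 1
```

Sum of squares and count
`total, hits` takes the values: (0, 0) → (1, 0) → (1, 1) → (5, 1) → (5, 2) → (14, 2) → (14, 3) → (30, 3) → (30, 4) → (55, 4) → (55, 5)

Answer: 55, 5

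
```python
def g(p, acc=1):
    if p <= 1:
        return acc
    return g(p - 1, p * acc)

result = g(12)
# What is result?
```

Accumulator trace (n, acc): (12, 1) -> (11, 12) -> (10, 132) -> (9, 1320) -> (8, 11880) -> (7, 95040) -> (6, 665280) -> (5, 3991680) -> (4, 19958400) -> (3, 79833600) -> (2, 239500800) -> (1, 479001600) -> return 479001600

Answer: 479001600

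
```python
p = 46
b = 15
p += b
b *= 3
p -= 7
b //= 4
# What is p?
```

Trace:
`p = 46` → p = 46
`b = 15` → b = 15
`p += b` → p = 61
`b *= 3` → b = 45
`p -= 7` → p = 54
`b //= 4` → b = 11
So p = 54

Answer: 54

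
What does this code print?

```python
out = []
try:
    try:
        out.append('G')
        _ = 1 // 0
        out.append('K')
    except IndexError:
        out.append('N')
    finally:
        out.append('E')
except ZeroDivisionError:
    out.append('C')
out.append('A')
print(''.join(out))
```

Execution trace: 'G' (inner try body) → 'E' (inner finally) → 'C' (outer except ZeroDivisionError) → 'A' (after the try/except). Output: GECA

Answer: GECA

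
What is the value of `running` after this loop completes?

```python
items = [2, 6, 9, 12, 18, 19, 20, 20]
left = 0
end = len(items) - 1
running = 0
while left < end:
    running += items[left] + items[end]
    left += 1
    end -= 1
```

Sum of pairs from ends
`running` takes the values: 0 → 22 → 48 → 76 → 106

Answer: 106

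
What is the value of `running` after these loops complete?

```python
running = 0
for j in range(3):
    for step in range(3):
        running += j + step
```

Sum of all j+step for j,step in 3x3
`running` takes the values: 0 → 1 → 3 → 4 → 6 → 9 → 11 → 14 → 18

Answer: 18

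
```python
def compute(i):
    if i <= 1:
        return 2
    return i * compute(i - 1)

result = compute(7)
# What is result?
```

compute(7) = 7 * 6 * 5 * 4 * 3 * 2 * 2 = 10080

Answer: 10080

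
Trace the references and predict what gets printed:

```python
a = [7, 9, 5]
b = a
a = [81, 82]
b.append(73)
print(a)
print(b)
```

Key concept: rebinding vs mutation: a is rebound to a new list, b still points at the original.
Step by step:
`a = [7, 9, 5]` → a = [7, 9, 5]
`b = a` → b = [7, 9, 5] (same object as a)
`a = [81, 82]` → a = [81, 82]
`b.append(73)` → b = [7, 9, 5, 73]
`print(a)` → prints [81, 82]
`print(b)` → prints [7, 9, 5, 73]

Answer:
[81, 82]
[7, 9, 5, 73]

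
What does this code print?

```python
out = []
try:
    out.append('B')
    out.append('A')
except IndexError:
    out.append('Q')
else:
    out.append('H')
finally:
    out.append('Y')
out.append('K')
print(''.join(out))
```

Execution trace: 'B' (try body) → 'A' (try body, no exception) → 'H' (else) → 'Y' (finally) → 'K' (after the try/except). Output: BAHYK

Answer: BAHYK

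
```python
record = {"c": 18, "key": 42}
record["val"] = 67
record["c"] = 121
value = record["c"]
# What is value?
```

Trace:
`record = {"c": 18, "key": 42}` → record = {'c': 18, 'key': 42}
`record["val"] = 67` → record = {'c': 18, 'key': 42, 'val': 67}
`record["c"] = 121` → record = {'c': 121, 'key': 42, 'val': 67}
`value = record["c"]` → value = 121
So value = 121

Answer: 121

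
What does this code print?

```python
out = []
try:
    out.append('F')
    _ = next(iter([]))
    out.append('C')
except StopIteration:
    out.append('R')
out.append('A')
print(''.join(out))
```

Execution trace: 'F' (try body) → 'R' (except StopIteration) → 'A' (after the try/except). Output: FRA

Answer: FRA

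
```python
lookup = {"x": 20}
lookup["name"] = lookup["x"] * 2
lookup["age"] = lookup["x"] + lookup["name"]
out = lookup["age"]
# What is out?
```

Trace:
`lookup = {"x": 20}` → lookup = {'x': 20}
`lookup["name"] = lookup["x"] * 2` → lookup = {'x': 20, 'name': 40}
`lookup["age"] = lookup["x"] + lookup["name"]` → lookup = {'x': 20, 'name': 40, 'age': 60}
`out = lookup["age"]` → out = 60
So out = 60

Answer: 60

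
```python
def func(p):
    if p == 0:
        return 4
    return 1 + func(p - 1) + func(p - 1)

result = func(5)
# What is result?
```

func(p) = 1 + 2·func(p-1), func(0)=4. Closed form: (4+1)·2^5 - 1 = 159.

Answer: 159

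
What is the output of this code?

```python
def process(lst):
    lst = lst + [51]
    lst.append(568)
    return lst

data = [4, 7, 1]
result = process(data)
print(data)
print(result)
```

Key concept: rebinding parameter vs mutation.
Step by step:
`data = [4, 7, 1]` → data = [4, 7, 1]
`result = process(data)` → result = [4, 7, 1, 51, 568]
`print(data)` → prints [4, 7, 1]
`print(result)` → prints [4, 7, 1, 51, 568]

Answer:
[4, 7, 1]
[4, 7, 1, 51, 568]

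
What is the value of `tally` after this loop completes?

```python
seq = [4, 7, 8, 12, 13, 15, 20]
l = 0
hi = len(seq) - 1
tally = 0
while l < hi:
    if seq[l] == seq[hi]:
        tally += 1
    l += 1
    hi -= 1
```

Count matching pairs from ends
`tally` takes the values: 0

Answer: 0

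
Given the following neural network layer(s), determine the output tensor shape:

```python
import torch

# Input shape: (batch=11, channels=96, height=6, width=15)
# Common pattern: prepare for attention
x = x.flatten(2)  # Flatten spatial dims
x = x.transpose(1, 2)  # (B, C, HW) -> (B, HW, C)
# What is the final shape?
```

Input: (11, 96, 6, 15) -> after flatten(2): (11, 96, 90) -> Output: (11, 90, 96)

Answer: (11, 90, 96)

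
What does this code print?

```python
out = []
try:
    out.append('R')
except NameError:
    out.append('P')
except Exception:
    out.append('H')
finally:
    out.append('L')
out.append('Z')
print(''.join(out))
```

Execution trace: 'R' (try body, no exception) → 'L' (finally) → 'Z' (after the try/except). Output: RLZ

Answer: RLZ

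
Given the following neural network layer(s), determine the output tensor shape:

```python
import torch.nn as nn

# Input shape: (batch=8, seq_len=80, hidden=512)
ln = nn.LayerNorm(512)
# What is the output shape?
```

Input: (8, 80, 512) -> Output: (8, 80, 512)

Answer: (8, 80, 512)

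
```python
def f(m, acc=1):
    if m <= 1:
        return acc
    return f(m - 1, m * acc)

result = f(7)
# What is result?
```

Accumulator trace (n, acc): (7, 1) -> (6, 7) -> (5, 42) -> (4, 210) -> (3, 840) -> (2, 2520) -> (1, 5040) -> return 5040

Answer: 5040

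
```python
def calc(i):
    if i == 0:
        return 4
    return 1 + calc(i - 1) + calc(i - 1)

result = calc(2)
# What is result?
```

calc(i) = 1 + 2·calc(i-1), calc(0)=4. Closed form: (4+1)·2^2 - 1 = 19.

Answer: 19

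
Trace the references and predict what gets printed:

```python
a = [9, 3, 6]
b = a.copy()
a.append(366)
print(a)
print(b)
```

Key concept: list.copy() creates independent copy.
Step by step:
`a = [9, 3, 6]` → a = [9, 3, 6]
`b = a.copy()` → b = [9, 3, 6]
`a.append(366)` → a = [9, 3, 6, 366]
`print(a)` → prints [9, 3, 6, 366]
`print(b)` → prints [9, 3, 6]

Answer:
[9, 3, 6, 366]
[9, 3, 6]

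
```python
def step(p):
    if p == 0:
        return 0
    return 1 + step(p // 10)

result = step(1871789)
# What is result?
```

Count of digits of 1871789: 7

Answer: 7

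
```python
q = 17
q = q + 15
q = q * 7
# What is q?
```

Trace:
`q = 17` → q = 17
`q = q + 15` → q = 32
`q = q * 7` → q = 224
So q = 224

Answer: 224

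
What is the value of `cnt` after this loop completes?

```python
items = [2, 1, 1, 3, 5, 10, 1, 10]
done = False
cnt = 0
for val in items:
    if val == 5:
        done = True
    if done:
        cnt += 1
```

Count elements after first 5 in [2, 1, 1, 3, 5, 10, 1, 10]
`cnt` takes the values: 0 → 1 → 2 → 3 → 4

Answer: 4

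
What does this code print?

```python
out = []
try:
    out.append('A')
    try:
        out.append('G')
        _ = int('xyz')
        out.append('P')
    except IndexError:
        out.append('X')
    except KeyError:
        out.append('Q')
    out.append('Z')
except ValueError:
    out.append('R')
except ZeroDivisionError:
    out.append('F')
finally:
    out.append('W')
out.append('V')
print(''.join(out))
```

Execution trace: 'A' (try body) → 'G' (inner try body) → 'R' (except ValueError) → 'W' (finally) → 'V' (after the try/except). Output: AGRWV

Answer: AGRWV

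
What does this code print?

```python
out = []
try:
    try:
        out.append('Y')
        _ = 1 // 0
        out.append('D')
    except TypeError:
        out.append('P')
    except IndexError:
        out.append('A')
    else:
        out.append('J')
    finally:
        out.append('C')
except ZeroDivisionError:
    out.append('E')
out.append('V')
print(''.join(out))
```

Execution trace: 'Y' (inner try body) → 'C' (inner finally) → 'E' (outer except ZeroDivisionError) → 'V' (after the try/except). Output: YCEV

Answer: YCEV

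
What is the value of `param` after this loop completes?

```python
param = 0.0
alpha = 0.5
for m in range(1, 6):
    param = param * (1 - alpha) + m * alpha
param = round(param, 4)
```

Moving average with lr=0.5
`param` takes the values: 0.0 → 0.5 → 1.25 → 2.125 → 3.0625 → 4.03125 → 4.0312

Answer: 4.0312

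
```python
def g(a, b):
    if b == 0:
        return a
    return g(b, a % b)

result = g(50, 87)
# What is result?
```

g(50, 87) -> g(87, 50) -> g(50, 37) -> g(37, 13) -> g(13, 11) -> g(11, 2) -> g(2, 1) -> g(1, 0) -> 1

Answer: 1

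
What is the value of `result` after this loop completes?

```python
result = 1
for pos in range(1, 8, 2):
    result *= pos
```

Product of 1, 3, 5, ... up to 7
`result` takes the values: 1 → 3 → 15 → 105

Answer: 105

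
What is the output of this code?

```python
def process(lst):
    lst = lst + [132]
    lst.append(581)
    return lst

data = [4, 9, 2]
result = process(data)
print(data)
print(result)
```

Key concept: rebinding parameter vs mutation.
Step by step:
`data = [4, 9, 2]` → data = [4, 9, 2]
`result = process(data)` → result = [4, 9, 2, 132, 581]
`print(data)` → prints [4, 9, 2]
`print(result)` → prints [4, 9, 2, 132, 581]

Answer:
[4, 9, 2]
[4, 9, 2, 132, 581]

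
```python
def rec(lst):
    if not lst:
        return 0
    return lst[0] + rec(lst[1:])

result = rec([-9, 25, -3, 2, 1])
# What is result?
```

(-9) + 25 + (-3) + 2 + 1 + 0 = 16

Answer: 16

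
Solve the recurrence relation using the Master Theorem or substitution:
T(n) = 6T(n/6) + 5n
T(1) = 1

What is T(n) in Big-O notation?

By Master Theorem: a=6, b=6, f(n)=5n. Since log_6(6) = 1 and f(n) = Θ(n^1), Case 2 applies. T(n) = O(n log n).

Answer: O(n log n)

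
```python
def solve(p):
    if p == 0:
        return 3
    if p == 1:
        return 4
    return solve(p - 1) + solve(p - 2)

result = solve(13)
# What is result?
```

Build up from base cases: solve(0)=3, solve(1)=4, solve(2)=7, solve(3)=11, solve(4)=18, solve(5)=29, solve(6)=47, ..., solve(13)=1364

Answer: 1364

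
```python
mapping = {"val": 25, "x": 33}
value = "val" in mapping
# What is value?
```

Trace:
`mapping = {"val": 25, "x": 33}` → mapping = {'val': 25, 'x': 33}
`value = "val" in mapping` → value = True
So value = True

Answer: True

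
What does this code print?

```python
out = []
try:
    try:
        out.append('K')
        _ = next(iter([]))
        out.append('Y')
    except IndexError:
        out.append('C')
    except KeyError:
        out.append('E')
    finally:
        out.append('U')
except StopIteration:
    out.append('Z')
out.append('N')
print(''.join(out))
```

Execution trace: 'K' (inner try body) → 'U' (inner finally) → 'Z' (outer except StopIteration) → 'N' (after the try/except). Output: KUZN

Answer: KUZN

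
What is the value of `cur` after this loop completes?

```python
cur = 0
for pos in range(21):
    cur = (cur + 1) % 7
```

Increment mod 7, 21 times = 0
`cur` takes the values: 0 → 1 → 2 → 3 → 4 → 5 → 6 → 0 → 1 → 2 → 3 → 4 → 5 → 6 → 0 → 1 → 2 → 3 → 4 → 5 → 6 → 0

Answer: 0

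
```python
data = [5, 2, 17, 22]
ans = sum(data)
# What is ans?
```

Trace:
`data = [5, 2, 17, 22]` → data = [5, 2, 17, 22]
`ans = sum(data)` → ans = 46
So ans = 46

Answer: 46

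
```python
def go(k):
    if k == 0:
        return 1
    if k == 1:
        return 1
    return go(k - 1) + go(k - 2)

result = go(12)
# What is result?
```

Build up from base cases: go(0)=1, go(1)=1, go(2)=2, go(3)=3, go(4)=5, go(5)=8, go(6)=13, ..., go(12)=233

Answer: 233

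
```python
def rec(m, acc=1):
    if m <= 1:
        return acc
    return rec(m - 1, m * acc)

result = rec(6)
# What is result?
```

Accumulator trace (n, acc): (6, 1) -> (5, 6) -> (4, 30) -> (3, 120) -> (2, 360) -> (1, 720) -> return 720

Answer: 720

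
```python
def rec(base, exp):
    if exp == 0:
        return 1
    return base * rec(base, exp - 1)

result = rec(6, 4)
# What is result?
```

rec(6, 4) = 6 * 6 * 6 * 6 = 1296

Answer: 1296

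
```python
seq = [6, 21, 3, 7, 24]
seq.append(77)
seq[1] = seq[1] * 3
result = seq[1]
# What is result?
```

Trace:
`seq = [6, 21, 3, 7, 24]` → seq = [6, 21, 3, 7, 24]
`seq.append(77)` → seq = [6, 21, 3, 7, 24, 77]
`seq[1] = seq[1] * 3` → seq = [6, 63, 3, 7, 24, 77]
`result = seq[1]` → result = 63
So result = 63

Answer: 63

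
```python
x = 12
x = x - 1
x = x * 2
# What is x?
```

Trace:
`x = 12` → x = 12
`x = x - 1` → x = 11
`x = x * 2` → x = 22
So x = 22

Answer: 22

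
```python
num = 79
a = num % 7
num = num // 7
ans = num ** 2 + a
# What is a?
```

Trace:
`num = 79` → num = 79
`a = num % 7` → a = 2
`num = num // 7` → num = 11
`ans = num ** 2 + a` → ans = 123
So a = 2

Answer: 2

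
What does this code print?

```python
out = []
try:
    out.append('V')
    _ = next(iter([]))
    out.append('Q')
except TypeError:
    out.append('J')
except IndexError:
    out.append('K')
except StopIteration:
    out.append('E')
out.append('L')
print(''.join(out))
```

Execution trace: 'V' (try body) → 'E' (except StopIteration) → 'L' (after the try/except). Output: VEL

Answer: VEL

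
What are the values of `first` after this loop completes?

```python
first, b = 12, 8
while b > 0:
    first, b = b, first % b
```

GCD of 12 and 8
`first` takes the values: 12 → 8 → 4

Answer: 4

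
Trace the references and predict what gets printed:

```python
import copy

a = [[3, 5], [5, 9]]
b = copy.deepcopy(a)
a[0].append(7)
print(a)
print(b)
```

Key concept: deep copy is fully independent.
Step by step:
`a = [[3, 5], [5, 9]]` → a = [[3, 5], [5, 9]]
`b = copy.deepcopy(a)` → b = [[3, 5], [5, 9]]
`a[0].append(7)` → a = [[3, 5, 7], [5, 9]]
`print(a)` → prints [[3, 5, 7], [5, 9]]
`print(b)` → prints [[3, 5], [5, 9]]

Answer:
[[3, 5, 7], [5, 9]]
[[3, 5], [5, 9]]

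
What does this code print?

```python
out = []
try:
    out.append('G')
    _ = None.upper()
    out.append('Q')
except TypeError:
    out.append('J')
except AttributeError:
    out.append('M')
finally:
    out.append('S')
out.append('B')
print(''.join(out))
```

Execution trace: 'G' (try body) → 'M' (except AttributeError) → 'S' (finally) → 'B' (after the try/except). Output: GMSB

Answer: GMSB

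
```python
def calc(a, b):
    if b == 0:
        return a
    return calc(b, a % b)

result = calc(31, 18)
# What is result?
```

calc(31, 18) -> calc(18, 13) -> calc(13, 5) -> calc(5, 3) -> calc(3, 2) -> calc(2, 1) -> calc(1, 0) -> 1

Answer: 1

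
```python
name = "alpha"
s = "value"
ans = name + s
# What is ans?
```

Trace:
`name = "alpha"` → name = 'alpha'
`s = "value"` → s = 'value'
`ans = name + s` → ans = 'alphavalue'
So ans = 'alphavalue'

Answer: 'alphavalue'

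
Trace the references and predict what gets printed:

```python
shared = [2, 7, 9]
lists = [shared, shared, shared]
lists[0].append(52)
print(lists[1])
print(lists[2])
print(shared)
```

Key concept: list of same reference.
Step by step:
`shared = [2, 7, 9]` → shared = [2, 7, 9]
`lists = [shared, shared, shared]` → lists = [[2, 7, 9], [2, 7, 9], [2, 7, 9]]
`lists[0].append(52)` → shared = [2, 7, 9, 52]; lists = [[2, 7, 9, 52], [2, 7, 9, 52], [2, 7, 9, 52]]
`print(lists[1])` → prints [2, 7, 9, 52]
`print(lists[2])` → prints [2, 7, 9, 52]
`print(shared)` → prints [2, 7, 9, 52]

Answer:
[2, 7, 9, 52]
[2, 7, 9, 52]
[2, 7, 9, 52]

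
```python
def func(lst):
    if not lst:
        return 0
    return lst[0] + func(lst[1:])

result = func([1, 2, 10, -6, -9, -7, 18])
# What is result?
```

1 + 2 + 10 + (-6) + (-9) + (-7) + 18 + 0 = 9

Answer: 9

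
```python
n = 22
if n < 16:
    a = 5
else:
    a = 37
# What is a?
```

Trace:
`n = 22` → n = 22
`if n < 16: ...` → n < 16 is False, take else branch → a = 37
So a = 37

Answer: 37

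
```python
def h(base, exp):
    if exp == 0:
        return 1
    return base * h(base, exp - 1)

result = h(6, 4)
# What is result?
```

h(6, 4) = 6 * 6 * 6 * 6 = 1296

Answer: 1296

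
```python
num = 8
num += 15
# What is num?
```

Trace:
`num = 8` → num = 8
`num += 15` → num = 23
So num = 23

Answer: 23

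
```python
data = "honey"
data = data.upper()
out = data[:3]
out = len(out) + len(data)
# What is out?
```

Trace:
`data = "honey"` → data = 'honey'
`data = data.upper()` → data = 'HONEY'
`out = data[:3]` → out = 'HON'
`out = len(out) + len(data)` → out = 8
So out = 8

Answer: 8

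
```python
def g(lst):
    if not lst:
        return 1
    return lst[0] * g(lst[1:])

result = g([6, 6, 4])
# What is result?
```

Product over [6, 6, 4] = 6 * 6 * 4 = 144

Answer: 144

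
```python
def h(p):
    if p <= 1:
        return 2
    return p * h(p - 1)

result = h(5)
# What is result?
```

h(5) = 5 * 4 * 3 * 2 * 2 = 240

Answer: 240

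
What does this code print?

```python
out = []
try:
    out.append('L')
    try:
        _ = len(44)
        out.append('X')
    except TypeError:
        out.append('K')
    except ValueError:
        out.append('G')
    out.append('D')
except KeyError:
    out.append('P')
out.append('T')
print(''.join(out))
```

Execution trace: 'L' (try body) → 'K' (inner except TypeError) → 'D' (try body, no exception) → 'T' (after the try/except). Output: LKDT

Answer: LKDT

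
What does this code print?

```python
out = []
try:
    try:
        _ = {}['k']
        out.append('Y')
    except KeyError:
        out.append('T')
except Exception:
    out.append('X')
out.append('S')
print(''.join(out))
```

Execution trace: 'T' (inner except KeyError) → 'S' (after the try/except). Output: TS

Answer: TS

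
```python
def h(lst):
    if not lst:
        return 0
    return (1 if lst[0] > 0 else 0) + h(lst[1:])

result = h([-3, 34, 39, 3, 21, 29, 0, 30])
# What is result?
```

Count of positive elements in [-3, 34, 39, 3, 21, 29, 0, 30] = 6

Answer: 6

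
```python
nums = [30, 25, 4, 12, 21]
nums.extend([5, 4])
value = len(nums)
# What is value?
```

Trace:
`nums = [30, 25, 4, 12, 21]` → nums = [30, 25, 4, 12, 21]
`nums.extend([5, 4])` → nums = [30, 25, 4, 12, 21, 5, 4]
`value = len(nums)` → value = 7
So value = 7

Answer: 7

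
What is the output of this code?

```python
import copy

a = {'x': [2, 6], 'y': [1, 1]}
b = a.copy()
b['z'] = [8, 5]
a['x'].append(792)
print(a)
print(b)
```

Key concept: shallow copy of dict with mutable values.
Step by step:
`a = {'x': [2, 6], 'y': [1, 1]}` → a = {'x': [2, 6], 'y': [1, 1]}
`b = a.copy()` → b = {'x': [2, 6], 'y': [1, 1]}
`b['z'] = [8, 5]` → b = {'x': [2, 6], 'y': [1, 1], 'z': [8, 5]}
`a['x'].append(792)` → a = {'x': [2, 6, 792], 'y': [1, 1]}; b = {'x': [2, 6, 792], 'y': [1, 1], 'z': [8, 5]}
`print(a)` → prints {'x': [2, 6, 792], 'y': [1, 1]}
`print(b)` → prints {'x': [2, 6, 792], 'y': [1, 1], 'z': [8, 5]}

Answer:
{'x': [2, 6, 792], 'y': [1, 1]}
{'x': [2, 6, 792], 'y': [1, 1], 'z': [8, 5]}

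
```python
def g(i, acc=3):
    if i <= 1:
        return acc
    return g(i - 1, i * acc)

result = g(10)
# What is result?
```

Accumulator trace (n, acc): (10, 3) -> (9, 30) -> (8, 270) -> (7, 2160) -> (6, 15120) -> (5, 90720) -> (4, 453600) -> (3, 1814400) -> (2, 5443200) -> (1, 10886400) -> return 10886400

Answer: 10886400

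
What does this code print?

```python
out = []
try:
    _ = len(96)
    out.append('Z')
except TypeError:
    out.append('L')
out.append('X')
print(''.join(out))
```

Execution trace: 'L' (except TypeError) → 'X' (after the try/except). Output: LX

Answer: LX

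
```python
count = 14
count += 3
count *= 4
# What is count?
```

Trace:
`count = 14` → count = 14
`count += 3` → count = 17
`count *= 4` → count = 68
So count = 68

Answer: 68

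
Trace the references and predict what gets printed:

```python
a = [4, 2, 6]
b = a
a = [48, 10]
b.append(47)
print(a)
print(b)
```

Key concept: rebinding vs mutation: a is rebound to a new list, b still points at the original.
Step by step:
`a = [4, 2, 6]` → a = [4, 2, 6]
`b = a` → b = [4, 2, 6] (same object as a)
`a = [48, 10]` → a = [48, 10]
`b.append(47)` → b = [4, 2, 6, 47]
`print(a)` → prints [48, 10]
`print(b)` → prints [4, 2, 6, 47]

Answer:
[48, 10]
[4, 2, 6, 47]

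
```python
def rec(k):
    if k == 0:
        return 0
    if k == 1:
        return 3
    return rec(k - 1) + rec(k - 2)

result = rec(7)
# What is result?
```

Build up from base cases: rec(0)=0, rec(1)=3, rec(2)=3, rec(3)=6, rec(4)=9, rec(5)=15, rec(6)=24, ..., rec(7)=39

Answer: 39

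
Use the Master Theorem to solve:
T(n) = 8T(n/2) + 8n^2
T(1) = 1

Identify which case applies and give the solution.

a=8, b=2, f(n)=8n^2. log_2(8) = 3. Since c=2 < 3, Case 1 applies: T(n) = Θ(n^log_b(a)) = O(n^3).

Answer: O(n^3) - Case 1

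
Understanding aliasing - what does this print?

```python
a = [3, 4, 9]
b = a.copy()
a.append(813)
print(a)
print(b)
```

Key concept: list.copy() creates independent copy.
Step by step:
`a = [3, 4, 9]` → a = [3, 4, 9]
`b = a.copy()` → b = [3, 4, 9]
`a.append(813)` → a = [3, 4, 9, 813]
`print(a)` → prints [3, 4, 9, 813]
`print(b)` → prints [3, 4, 9]

Answer:
[3, 4, 9, 813]
[3, 4, 9]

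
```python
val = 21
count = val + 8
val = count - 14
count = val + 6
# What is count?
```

Trace:
`val = 21` → val = 21
`count = val + 8` → count = 29
`val = count - 14` → val = 15
`count = val + 6` → count = 21
So count = 21

Answer: 21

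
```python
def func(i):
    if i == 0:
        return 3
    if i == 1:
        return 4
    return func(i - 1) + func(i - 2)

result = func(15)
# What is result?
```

Build up from base cases: func(0)=3, func(1)=4, func(2)=7, func(3)=11, func(4)=18, func(5)=29, func(6)=47, ..., func(15)=3571

Answer: 3571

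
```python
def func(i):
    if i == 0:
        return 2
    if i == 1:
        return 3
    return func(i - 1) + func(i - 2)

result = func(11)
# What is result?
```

Build up from base cases: func(0)=2, func(1)=3, func(2)=5, func(3)=8, func(4)=13, func(5)=21, func(6)=34, ..., func(11)=377

Answer: 377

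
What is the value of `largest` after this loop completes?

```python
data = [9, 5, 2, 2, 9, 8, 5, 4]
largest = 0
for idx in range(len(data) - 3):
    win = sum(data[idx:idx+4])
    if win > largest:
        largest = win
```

Max sum of 4-element window in [9, 5, 2, 2, 9, 8, 5, 4]
`largest` takes the values: 0 → 18 → 21 → 24 → 26

Answer: 26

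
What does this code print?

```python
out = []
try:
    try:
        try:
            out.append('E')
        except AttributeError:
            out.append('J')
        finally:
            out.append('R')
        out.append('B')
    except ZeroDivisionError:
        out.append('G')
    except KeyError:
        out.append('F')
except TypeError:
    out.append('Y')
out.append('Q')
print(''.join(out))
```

Execution trace: 'E' (inner try body, no exception) → 'R' (inner finally) → 'B' (try body, no exception) → 'Q' (after the try/except). Output: ERBQ

Answer: ERBQ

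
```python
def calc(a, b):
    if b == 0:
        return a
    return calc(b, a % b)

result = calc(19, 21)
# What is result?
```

calc(19, 21) -> calc(21, 19) -> calc(19, 2) -> calc(2, 1) -> calc(1, 0) -> 1

Answer: 1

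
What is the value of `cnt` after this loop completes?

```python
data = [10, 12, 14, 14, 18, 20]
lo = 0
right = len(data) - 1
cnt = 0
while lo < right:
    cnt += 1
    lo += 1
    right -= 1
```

Iterations until pointers meet (list length 6)
`cnt` takes the values: 0 → 1 → 2 → 3

Answer: 3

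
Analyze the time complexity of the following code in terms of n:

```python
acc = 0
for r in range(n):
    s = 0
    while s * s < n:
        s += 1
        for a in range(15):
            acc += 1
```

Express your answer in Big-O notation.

Each loop level contributes: n × √n × 1. Multiplying the contributions gives O(n√n).

Answer: O(n√n)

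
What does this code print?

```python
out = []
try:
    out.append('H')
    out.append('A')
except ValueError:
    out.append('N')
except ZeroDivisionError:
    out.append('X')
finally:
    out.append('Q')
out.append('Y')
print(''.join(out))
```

Execution trace: 'H' (try body) → 'A' (try body, no exception) → 'Q' (finally) → 'Y' (after the try/except). Output: HAQY

Answer: HAQY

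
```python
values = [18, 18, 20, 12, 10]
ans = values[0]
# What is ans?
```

Trace:
`values = [18, 18, 20, 12, 10]` → values = [18, 18, 20, 12, 10]
`ans = values[0]` → ans = 18
So ans = 18

Answer: 18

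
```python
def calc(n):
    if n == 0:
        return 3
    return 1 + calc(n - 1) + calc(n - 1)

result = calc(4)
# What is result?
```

calc(n) = 1 + 2·calc(n-1), calc(0)=3. Closed form: (3+1)·2^4 - 1 = 63.

Answer: 63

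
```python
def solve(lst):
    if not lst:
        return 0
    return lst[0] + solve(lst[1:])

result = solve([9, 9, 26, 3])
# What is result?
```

9 + 9 + 26 + 3 + 0 = 47

Answer: 47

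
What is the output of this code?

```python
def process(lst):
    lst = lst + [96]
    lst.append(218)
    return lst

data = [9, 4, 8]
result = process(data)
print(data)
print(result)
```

Key concept: rebinding parameter vs mutation.
Step by step:
`data = [9, 4, 8]` → data = [9, 4, 8]
`result = process(data)` → result = [9, 4, 8, 96, 218]
`print(data)` → prints [9, 4, 8]
`print(result)` → prints [9, 4, 8, 96, 218]

Answer:
[9, 4, 8]
[9, 4, 8, 96, 218]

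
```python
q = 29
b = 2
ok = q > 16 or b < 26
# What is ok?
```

Trace:
`q = 29` → q = 29
`b = 2` → b = 2
`ok = q > 16 or b < 26` → ok = True
So ok = True

Answer: True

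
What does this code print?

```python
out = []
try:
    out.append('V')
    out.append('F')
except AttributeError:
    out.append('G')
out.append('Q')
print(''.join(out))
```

Execution trace: 'V' (try body) → 'F' (try body, no exception) → 'Q' (after the try/except). Output: VFQ

Answer: VFQ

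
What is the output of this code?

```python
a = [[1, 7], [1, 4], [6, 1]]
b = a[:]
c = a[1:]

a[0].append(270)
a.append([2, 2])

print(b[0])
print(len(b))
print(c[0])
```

Key concept: slice with nested mutation.
Step by step:
`a = [[1, 7], [1, 4], [6, 1]]` → a = [[1, 7], [1, 4], [6, 1]]
`b = a[:]` → b = [[1, 7], [1, 4], [6, 1]]
`c = a[1:]` → c = [[1, 4], [6, 1]]
`a[0].append(270)` → a = [[1, 7, 270], [1, 4], [6, 1]]; b = [[1, 7, 270], [1, 4], [6, 1]]
`a.append([2, 2])` → a = [[1, 7, 270], [1, 4], [6, 1], [2, 2]]
`print(b[0])` → prints [1, 7, 270]
`print(len(b))` → prints 3
`print(c[0])` → prints [1, 4]

Answer:
[1, 7, 270]
3
[1, 4]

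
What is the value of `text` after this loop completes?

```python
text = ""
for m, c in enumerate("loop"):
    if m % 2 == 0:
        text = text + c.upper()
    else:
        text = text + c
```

Uppercase even positions in 'loop'
`text` takes the values: "" → "L" → "Lo" → "LoO" → "LoOp"

Answer: "LoOp"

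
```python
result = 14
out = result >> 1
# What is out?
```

Trace:
`result = 14` → result = 14
`out = result >> 1` → out = 7
So out = 7

Answer: 7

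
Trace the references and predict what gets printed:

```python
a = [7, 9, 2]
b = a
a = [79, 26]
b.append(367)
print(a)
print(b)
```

Key concept: rebinding vs mutation: a is rebound to a new list, b still points at the original.
Step by step:
`a = [7, 9, 2]` → a = [7, 9, 2]
`b = a` → b = [7, 9, 2] (same object as a)
`a = [79, 26]` → a = [79, 26]
`b.append(367)` → b = [7, 9, 2, 367]
`print(a)` → prints [79, 26]
`print(b)` → prints [7, 9, 2, 367]

Answer:
[79, 26]
[7, 9, 2, 367]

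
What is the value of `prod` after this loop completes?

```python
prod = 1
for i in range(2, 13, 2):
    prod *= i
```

Product of even numbers 2 to 12
`prod` takes the values: 1 → 2 → 8 → 48 → 384 → 3840 → 46080

Answer: 46080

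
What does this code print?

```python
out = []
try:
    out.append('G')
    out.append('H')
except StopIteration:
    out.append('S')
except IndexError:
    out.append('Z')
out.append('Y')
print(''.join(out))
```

Execution trace: 'G' (try body) → 'H' (try body, no exception) → 'Y' (after the try/except). Output: GHY

Answer: GHY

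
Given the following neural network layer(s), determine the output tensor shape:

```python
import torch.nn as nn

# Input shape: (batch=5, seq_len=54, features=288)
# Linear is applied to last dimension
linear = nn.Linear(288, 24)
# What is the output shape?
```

Input: (5, 54, 288) -> Output: (5, 54, 24)

Answer: (5, 54, 24)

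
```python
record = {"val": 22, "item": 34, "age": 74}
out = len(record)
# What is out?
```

Trace:
`record = {"val": 22, "item": 34, "age": 74}` → record = {'val': 22, 'item': 34, 'age': 74}
`out = len(record)` → out = 3
So out = 3

Answer: 3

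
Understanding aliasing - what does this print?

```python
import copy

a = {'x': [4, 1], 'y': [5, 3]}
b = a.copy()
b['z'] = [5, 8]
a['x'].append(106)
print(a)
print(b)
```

Key concept: shallow copy of dict with mutable values.
Step by step:
`a = {'x': [4, 1], 'y': [5, 3]}` → a = {'x': [4, 1], 'y': [5, 3]}
`b = a.copy()` → b = {'x': [4, 1], 'y': [5, 3]}
`b['z'] = [5, 8]` → b = {'x': [4, 1], 'y': [5, 3], 'z': [5, 8]}
`a['x'].append(106)` → a = {'x': [4, 1, 106], 'y': [5, 3]}; b = {'x': [4, 1, 106], 'y': [5, 3], 'z': [5, 8]}
`print(a)` → prints {'x': [4, 1, 106], 'y': [5, 3]}
`print(b)` → prints {'x': [4, 1, 106], 'y': [5, 3], 'z': [5, 8]}

Answer:
{'x': [4, 1, 106], 'y': [5, 3]}
{'x': [4, 1, 106], 'y': [5, 3], 'z': [5, 8]}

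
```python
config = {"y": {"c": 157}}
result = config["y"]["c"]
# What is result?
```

Trace:
`config = {"y": {"c": 157}}` → config = {'y': {'c': 157}}
`result = config["y"]["c"]` → result = 157
So result = 157

Answer: 157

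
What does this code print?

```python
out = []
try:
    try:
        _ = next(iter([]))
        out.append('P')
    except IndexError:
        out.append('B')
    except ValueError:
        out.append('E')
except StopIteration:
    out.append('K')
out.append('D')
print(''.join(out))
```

Execution trace: 'K' (outer except StopIteration) → 'D' (after the try/except). Output: KD

Answer: KD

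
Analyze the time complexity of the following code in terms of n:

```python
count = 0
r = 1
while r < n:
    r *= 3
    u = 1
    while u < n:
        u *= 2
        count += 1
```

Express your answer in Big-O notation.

Each loop level contributes: log n × log n. Multiplying the contributions gives O(log² n).

Answer: O(log² n)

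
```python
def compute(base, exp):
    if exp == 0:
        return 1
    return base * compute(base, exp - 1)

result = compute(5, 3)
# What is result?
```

compute(5, 3) = 5 * 5 * 5 = 125

Answer: 125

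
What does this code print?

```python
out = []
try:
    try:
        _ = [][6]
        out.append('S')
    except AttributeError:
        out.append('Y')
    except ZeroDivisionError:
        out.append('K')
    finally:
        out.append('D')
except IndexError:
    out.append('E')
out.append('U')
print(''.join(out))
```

Execution trace: 'D' (inner finally) → 'E' (outer except IndexError) → 'U' (after the try/except). Output: DEU

Answer: DEU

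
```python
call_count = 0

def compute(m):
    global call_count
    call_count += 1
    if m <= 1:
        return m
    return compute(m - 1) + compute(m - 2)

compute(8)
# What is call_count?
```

Calls(m) = 1 + Calls(m-1) + Calls(m-2); Calls(0)=Calls(1)=1. For m=8 this gives 67.

Answer: 67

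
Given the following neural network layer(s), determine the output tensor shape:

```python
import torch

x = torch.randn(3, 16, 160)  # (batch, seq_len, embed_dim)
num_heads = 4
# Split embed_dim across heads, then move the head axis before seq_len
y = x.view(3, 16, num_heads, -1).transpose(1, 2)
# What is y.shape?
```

Input: (3, 16, 160) -> head_dim = 160 // 4 = 40; after view: (3, 16, 4, 40) -> after transpose(1, 2): (3, 4, 16, 40) -> Output: (3, 4, 16, 40)

Answer: (3, 4, 16, 40)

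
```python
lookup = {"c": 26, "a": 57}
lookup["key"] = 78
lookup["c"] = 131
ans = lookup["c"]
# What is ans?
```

Trace:
`lookup = {"c": 26, "a": 57}` → lookup = {'c': 26, 'a': 57}
`lookup["key"] = 78` → lookup = {'c': 26, 'a': 57, 'key': 78}
`lookup["c"] = 131` → lookup = {'c': 131, 'a': 57, 'key': 78}
`ans = lookup["c"]` → ans = 131
So ans = 131

Answer: 131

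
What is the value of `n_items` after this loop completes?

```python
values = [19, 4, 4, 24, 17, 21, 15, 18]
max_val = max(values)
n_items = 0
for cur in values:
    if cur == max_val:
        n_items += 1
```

Count of max value 24 in [19, 4, 4, 24, 17, 21, 15, 18]
`n_items` takes the values: 0 → 1

Answer: 1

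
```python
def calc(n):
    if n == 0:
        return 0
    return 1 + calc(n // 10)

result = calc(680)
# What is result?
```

Count of digits of 680: 3

Answer: 3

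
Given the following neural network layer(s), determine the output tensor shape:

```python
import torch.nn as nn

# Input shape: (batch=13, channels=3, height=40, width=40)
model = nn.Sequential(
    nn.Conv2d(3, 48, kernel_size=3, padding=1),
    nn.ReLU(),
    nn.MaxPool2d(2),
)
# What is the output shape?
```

Input: (13, 3, 40, 40) -> after Conv2d: (13, 48, 40, 40) -> after ReLU: (13, 48, 40, 40) -> Output: (13, 48, 20, 20)

Answer: (13, 48, 20, 20)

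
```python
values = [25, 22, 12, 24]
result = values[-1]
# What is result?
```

Trace:
`values = [25, 22, 12, 24]` → values = [25, 22, 12, 24]
`result = values[-1]` → result = 24
So result = 24

Answer: 24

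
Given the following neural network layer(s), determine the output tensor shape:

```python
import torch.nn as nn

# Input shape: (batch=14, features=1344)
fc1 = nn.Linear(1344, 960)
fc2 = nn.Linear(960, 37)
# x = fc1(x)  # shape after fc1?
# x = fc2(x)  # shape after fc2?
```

Input: (14, 1344) -> after fc1: (14, 960) -> Output: (14, 37)

Answer: (14, 37)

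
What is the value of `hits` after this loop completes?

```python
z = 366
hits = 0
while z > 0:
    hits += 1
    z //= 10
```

Count digits by repeated division by 10
`hits` takes the values: 0 → 1 → 2 → 3

Answer: 3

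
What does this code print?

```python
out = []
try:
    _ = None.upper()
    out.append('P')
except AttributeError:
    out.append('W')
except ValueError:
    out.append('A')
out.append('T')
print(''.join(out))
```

Execution trace: 'W' (except AttributeError) → 'T' (after the try/except). Output: WT

Answer: WT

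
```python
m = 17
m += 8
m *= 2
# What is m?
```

Trace:
`m = 17` → m = 17
`m += 8` → m = 25
`m *= 2` → m = 50
So m = 50

Answer: 50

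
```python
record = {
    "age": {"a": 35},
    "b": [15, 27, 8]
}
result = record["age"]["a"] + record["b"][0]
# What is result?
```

Trace:
`record = { ...` → record = {'age': {'a': 35}, 'b': [15, 27, 8]}
`result = record["age"]["a"] + record["b"][0]` → result = 50
So result = 50

Answer: 50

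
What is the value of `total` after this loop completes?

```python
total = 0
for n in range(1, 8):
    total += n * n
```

Sum of squares 1² to 7² = 140
`total` takes the values: 0 → 1 → 5 → 14 → 30 → 55 → 91 → 140

Answer: 140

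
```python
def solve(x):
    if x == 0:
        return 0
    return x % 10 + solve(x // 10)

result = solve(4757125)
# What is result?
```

Sum of digits of 4757125: 5 + 2 + 1 + 7 + 5 + 7 + 4 = 31

Answer: 31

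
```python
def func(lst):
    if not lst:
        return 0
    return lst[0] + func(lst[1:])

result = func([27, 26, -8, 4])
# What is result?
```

27 + 26 + (-8) + 4 + 0 = 49

Answer: 49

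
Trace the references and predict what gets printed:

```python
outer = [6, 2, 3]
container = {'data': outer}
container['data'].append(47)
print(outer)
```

Key concept: dict holds reference to list.
Step by step:
`outer = [6, 2, 3]` → outer = [6, 2, 3]
`container = {'data': outer}` → container = {'data': [6, 2, 3]}
`container['data'].append(47)` → outer = [6, 2, 3, 47]; container = {'data': [6, 2, 3, 47]}
`print(outer)` → prints [6, 2, 3, 47]

Answer: [6, 2, 3, 47]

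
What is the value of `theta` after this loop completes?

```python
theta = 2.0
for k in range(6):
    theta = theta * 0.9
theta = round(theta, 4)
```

Exponential decay: 2.0 * 0.9^6
`theta` takes the values: 2.0 → 1.8 → 1.62 → 1.458 → 1.3122 → 1.18098 → 1.062882 → 1.0629

Answer: 1.0629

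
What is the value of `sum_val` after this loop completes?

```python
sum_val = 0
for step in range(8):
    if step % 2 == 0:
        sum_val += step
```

Sum of even numbers 0 to 7
`sum_val` takes the values: 0 → 2 → 6 → 12

Answer: 12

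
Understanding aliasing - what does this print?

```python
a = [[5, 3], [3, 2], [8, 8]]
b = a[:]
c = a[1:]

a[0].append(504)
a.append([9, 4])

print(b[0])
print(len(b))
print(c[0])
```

Key concept: slice with nested mutation.
Step by step:
`a = [[5, 3], [3, 2], [8, 8]]` → a = [[5, 3], [3, 2], [8, 8]]
`b = a[:]` → b = [[5, 3], [3, 2], [8, 8]]
`c = a[1:]` → c = [[3, 2], [8, 8]]
`a[0].append(504)` → a = [[5, 3, 504], [3, 2], [8, 8]]; b = [[5, 3, 504], [3, 2], [8, 8]]
`a.append([9, 4])` → a = [[5, 3, 504], [3, 2], [8, 8], [9, 4]]
`print(b[0])` → prints [5, 3, 504]
`print(len(b))` → prints 3
`print(c[0])` → prints [3, 2]

Answer:
[5, 3, 504]
3
[3, 2]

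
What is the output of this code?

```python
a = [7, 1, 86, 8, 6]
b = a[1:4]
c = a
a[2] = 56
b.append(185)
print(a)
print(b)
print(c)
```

Key concept: slice vs alias.
Step by step:
`a = [7, 1, 86, 8, 6]` → a = [7, 1, 86, 8, 6]
`b = a[1:4]` → b = [1, 86, 8]
`c = a` → c = [7, 1, 86, 8, 6] (same object as a)
`a[2] = 56` → a = [7, 1, 56, 8, 6] (same object as c); c = [7, 1, 56, 8, 6] (same object as a)
`b.append(185)` → b = [1, 86, 8, 185]
`print(a)` → prints [7, 1, 56, 8, 6]
`print(b)` → prints [1, 86, 8, 185]
`print(c)` → prints [7, 1, 56, 8, 6]

Answer:
[7, 1, 56, 8, 6]
[1, 86, 8, 185]
[7, 1, 56, 8, 6]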